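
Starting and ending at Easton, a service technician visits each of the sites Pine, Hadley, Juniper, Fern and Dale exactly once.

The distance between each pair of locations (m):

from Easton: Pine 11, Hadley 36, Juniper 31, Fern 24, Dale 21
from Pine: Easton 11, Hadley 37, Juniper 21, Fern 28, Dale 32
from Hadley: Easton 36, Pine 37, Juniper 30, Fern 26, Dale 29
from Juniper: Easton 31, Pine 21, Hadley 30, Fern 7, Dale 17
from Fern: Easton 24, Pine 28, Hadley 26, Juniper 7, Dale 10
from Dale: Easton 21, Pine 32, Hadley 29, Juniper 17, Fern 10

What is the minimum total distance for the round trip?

Shortest round trip = 114 m.

With 5 stops there are 5!/2 = 60 distinct round trips (a route and its reverse cost the same).
Easton - Pine - Hadley - Juniper - Fern - Dale - Easton: 11+37+30+7+10+21 = 116
Easton - Pine - Hadley - Juniper - Dale - Fern - Easton: 11+37+30+17+10+24 = 129
Easton - Pine - Hadley - Fern - Juniper - Dale - Easton: 11+37+26+7+17+21 = 119
Easton - Pine - Hadley - Fern - Dale - Juniper - Easton: 11+37+26+10+17+31 = 132
Easton - Pine - Hadley - Dale - Juniper - Fern - Easton: 11+37+29+17+7+24 = 125
Easton - Pine - Hadley - Dale - Fern - Juniper - Easton: 11+37+29+10+7+31 = 125
Easton - Pine - Juniper - Hadley - Fern - Dale - Easton: 11+21+30+26+10+21 = 119
Easton - Pine - Juniper - Hadley - Dale - Fern - Easton: 11+21+30+29+10+24 = 125
Easton - Pine - Juniper - Fern - Hadley - Dale - Easton: 11+21+7+26+29+21 = 115
Easton - Pine - Juniper - Fern - Dale - Hadley - Easton: 11+21+7+10+29+36 = 114
Easton - Pine - Juniper - Dale - Hadley - Fern - Easton: 11+21+17+29+26+24 = 128
Easton - Pine - Juniper - Dale - Fern - Hadley - Easton: 11+21+17+10+26+36 = 121
Easton - Pine - Fern - Hadley - Juniper - Dale - Easton: 11+28+26+30+17+21 = 133
Easton - Pine - Fern - Hadley - Dale - Juniper - Easton: 11+28+26+29+17+31 = 142
… (46 more)
The minimum is 114.
One optimal route: Easton → Pine → Juniper → Fern → Dale → Hadley → Easton (or its reverse).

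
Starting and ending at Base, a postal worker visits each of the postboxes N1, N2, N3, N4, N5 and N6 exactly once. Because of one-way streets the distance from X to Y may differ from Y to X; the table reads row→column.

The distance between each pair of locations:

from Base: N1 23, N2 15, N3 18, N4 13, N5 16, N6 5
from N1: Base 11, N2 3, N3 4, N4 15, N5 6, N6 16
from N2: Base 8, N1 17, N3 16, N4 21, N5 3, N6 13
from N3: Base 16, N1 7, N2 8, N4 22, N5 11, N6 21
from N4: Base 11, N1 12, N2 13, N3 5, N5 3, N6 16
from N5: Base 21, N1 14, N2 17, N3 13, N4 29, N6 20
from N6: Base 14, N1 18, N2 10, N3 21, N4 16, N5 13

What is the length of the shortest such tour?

Base-N1-N2-N3-N4-N5-N6-Base: 23+3+16+22+3+20+14 = 101
Base-N1-N2-N3-N4-N6-N5-Base: 23+3+16+22+16+13+21 = 114
Base-N1-N2-N3-N5-N4-N6-Base: 23+3+16+11+29+16+14 = 112
Base-N1-N2-N3-N5-N6-N4-Base: 23+3+16+11+20+16+11 = 100
Base-N1-N2-N3-N6-N4-N5-Base: 23+3+16+21+16+3+21 = 103
Base-N1-N2-N3-N6-N5-N4-Base: 23+3+16+21+13+29+11 = 116
Base-N1-N2-N4-N3-N5-N6-Base: 23+3+21+5+11+20+14 = 97
Base-N1-N2-N4-N3-N6-N5-Base: 23+3+21+5+21+13+21 = 107
… (712 more)
Base-N6-N4-N5-N3-N1-N2-Base: 5+16+3+13+7+3+8 = 55  ← best
The minimum is 55.
One optimal route: Base → N6 → N4 → N5 → N3 → N1 → N2 → Base.

Minimum total distance: 55.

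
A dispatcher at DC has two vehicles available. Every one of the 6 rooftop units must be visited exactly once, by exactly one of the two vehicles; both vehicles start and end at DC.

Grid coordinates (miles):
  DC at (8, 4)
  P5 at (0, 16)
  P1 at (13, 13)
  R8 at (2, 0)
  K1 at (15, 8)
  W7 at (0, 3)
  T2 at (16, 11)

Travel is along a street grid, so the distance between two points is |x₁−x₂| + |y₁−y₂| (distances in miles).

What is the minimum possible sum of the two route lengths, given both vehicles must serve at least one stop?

Try each way of splitting the stops between the two vehicles (each non-empty) and, for each split, find the best tour for each vehicle:
  {P5} + {P1, R8, K1, W7, T2}: 40 + 58 = 98
  {P1} + {P5, R8, K1, W7, T2}: 28 + 64 = 92
  {P5, P1} + {R8, K1, W7, T2}: 50 + 54 = 104
  {R8} + {P5, P1, K1, W7, T2}: 20 + 58 = 78
  {P5, R8} + {P1, K1, W7, T2}: 48 + 52 = 100
  {P1, R8} + {P5, K1, W7, T2}: 48 + 58 = 106
  … (31 splits in total)
Best: vehicle 1 DC → R8 → DC = 20; vehicle 2 DC → K1 → T2 → P1 → P5 → W7 → DC = 58; combined 78.

78 miles — the smallest possible combined total.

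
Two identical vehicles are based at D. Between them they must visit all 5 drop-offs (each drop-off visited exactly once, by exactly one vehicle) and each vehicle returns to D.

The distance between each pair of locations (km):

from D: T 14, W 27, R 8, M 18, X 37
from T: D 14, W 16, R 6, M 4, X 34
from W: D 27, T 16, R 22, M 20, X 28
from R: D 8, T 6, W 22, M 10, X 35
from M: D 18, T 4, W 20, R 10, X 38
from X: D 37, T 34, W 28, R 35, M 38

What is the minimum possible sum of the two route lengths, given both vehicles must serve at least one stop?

Try each way of splitting the stops between the two vehicles (each non-empty) and, for each split, find the best tour for each vehicle:
  {T} + {W, R, M, X}: 28 + 103 = 131
  {W} + {T, R, M, X}: 54 + 93 = 147
  {T, W} + {R, M, X}: 57 + 93 = 150
  {R} + {T, W, M, X}: 16 + 103 = 119
  {T, R} + {W, M, X}: 28 + 103 = 131
  {W, R} + {T, M, X}: 57 + 93 = 150
  … (15 splits in total)
Best: vehicle 1 D → R → D = 16; vehicle 2 D → T → M → W → X → D = 103; combined 119.

Minimum combined distance: 119 km.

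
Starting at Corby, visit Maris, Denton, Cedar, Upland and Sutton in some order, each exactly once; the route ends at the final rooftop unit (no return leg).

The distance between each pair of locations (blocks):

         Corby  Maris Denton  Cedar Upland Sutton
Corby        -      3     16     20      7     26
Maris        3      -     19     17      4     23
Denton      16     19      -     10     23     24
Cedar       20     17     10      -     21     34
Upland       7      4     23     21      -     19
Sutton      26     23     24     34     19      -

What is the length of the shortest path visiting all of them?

There are 5! = 120 possible orderings.
Corby→Maris→Denton→Cedar→Upland→Sutton: 3+19+10+21+19 = 72
Corby→Maris→Denton→Cedar→Sutton→Upland: 3+19+10+34+19 = 85
Corby→Maris→Denton→Upland→Cedar→Sutton: 3+19+23+21+34 = 100
Corby→Maris→Denton→Upland→Sutton→Cedar: 3+19+23+19+34 = 98
Corby→Maris→Denton→Sutton→Cedar→Upland: 3+19+24+34+21 = 101
Corby→Maris→Denton→Sutton→Upland→Cedar: 3+19+24+19+21 = 86
Corby→Maris→Cedar→Denton→Upland→Sutton: 3+17+10+23+19 = 72
Corby→Maris→Cedar→Denton→Sutton→Upland: 3+17+10+24+19 = 73
Corby→Maris→Cedar→Upland→Denton→Sutton: 3+17+21+23+24 = 88
Corby→Maris→Cedar→Upland→Sutton→Denton: 3+17+21+19+24 = 84
Corby→Maris→Cedar→Sutton→Denton→Upland: 3+17+34+24+23 = 101
Corby→Maris→Cedar→Sutton→Upland→Denton: 3+17+34+19+23 = 96
Corby→Maris→Upland→Denton→Cedar→Sutton: 3+4+23+10+34 = 74
Corby→Maris→Upland→Denton→Sutton→Cedar: 3+4+23+24+34 = 88
… (106 more)
Corby→Maris→Upland→Sutton→Denton→Cedar: 3+4+19+24+10 = 60  ← best
The minimum is 60.
One shortest path: Corby → Maris → Upland → Sutton → Denton → Cedar.

Shortest open route: 60 blocks.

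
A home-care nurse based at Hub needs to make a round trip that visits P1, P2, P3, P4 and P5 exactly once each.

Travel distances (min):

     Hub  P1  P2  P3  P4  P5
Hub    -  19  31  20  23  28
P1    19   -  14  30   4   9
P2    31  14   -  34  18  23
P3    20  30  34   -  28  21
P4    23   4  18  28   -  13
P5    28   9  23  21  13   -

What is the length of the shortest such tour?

Shortest round trip = 103 min.

Hub → P1 → P2 → P3 → P4 → P5 → Hub: 19+14+34+28+13+28 = 136
Hub → P1 → P2 → P3 → P5 → P4 → Hub: 19+14+34+21+13+23 = 124
Hub → P1 → P2 → P4 → P3 → P5 → Hub: 19+14+18+28+21+28 = 128
Hub → P1 → P2 → P4 → P5 → P3 → Hub: 19+14+18+13+21+20 = 105
Hub → P1 → P2 → P5 → P3 → P4 → Hub: 19+14+23+21+28+23 = 128
Hub → P1 → P2 → P5 → P4 → P3 → Hub: 19+14+23+13+28+20 = 117
Hub → P1 → P3 → P2 → P4 → P5 → Hub: 19+30+34+18+13+28 = 142
Hub → P1 → P3 → P2 → P5 → P4 → Hub: 19+30+34+23+13+23 = 142
Hub → P1 → P3 → P4 → P2 → P5 → Hub: 19+30+28+18+23+28 = 146
Hub → P1 → P3 → P4 → P5 → P2 → Hub: 19+30+28+13+23+31 = 144
Hub → P1 → P3 → P5 → P2 → P4 → Hub: 19+30+21+23+18+23 = 134
Hub → P1 → P3 → P5 → P4 → P2 → Hub: 19+30+21+13+18+31 = 132
Hub → P1 → P4 → P2 → P3 → P5 → Hub: 19+4+18+34+21+28 = 124
Hub → P1 → P4 → P2 → P5 → P3 → Hub: 19+4+18+23+21+20 = 105
… (46 more)
Hub → P2 → P1 → P4 → P5 → P3 → Hub: 31+14+4+13+21+20 = 103  ← best
The minimum is 103.
One optimal route: Hub → P2 → P1 → P4 → P5 → P3 → Hub (or its reverse).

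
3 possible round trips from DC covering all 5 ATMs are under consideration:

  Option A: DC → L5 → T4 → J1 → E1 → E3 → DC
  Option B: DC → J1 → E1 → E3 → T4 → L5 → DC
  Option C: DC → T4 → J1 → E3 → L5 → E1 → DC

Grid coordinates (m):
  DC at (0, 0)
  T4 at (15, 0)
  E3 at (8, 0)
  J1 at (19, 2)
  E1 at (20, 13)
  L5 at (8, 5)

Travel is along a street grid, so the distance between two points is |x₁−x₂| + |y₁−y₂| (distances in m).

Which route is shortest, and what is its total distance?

Option A: 13 + 12 + 6 + 12 + 25 + 8 = 76
Option B: 21 + 12 + 25 + 7 + 12 + 13 = 90
Option C: 15 + 6 + 13 + 5 + 20 + 33 = 92

76 m — Option A is the shortest.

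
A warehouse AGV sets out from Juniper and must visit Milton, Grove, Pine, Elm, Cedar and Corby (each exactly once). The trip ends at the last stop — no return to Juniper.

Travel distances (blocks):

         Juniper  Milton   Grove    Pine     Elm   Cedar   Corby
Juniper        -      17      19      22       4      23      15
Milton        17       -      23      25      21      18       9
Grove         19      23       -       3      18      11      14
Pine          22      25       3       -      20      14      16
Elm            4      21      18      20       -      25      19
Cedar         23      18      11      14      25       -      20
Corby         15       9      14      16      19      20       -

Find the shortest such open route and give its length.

There are 6! = 720 possible orderings.
Juniper→Milton→Grove→Pine→Elm→Cedar→Corby: 17+23+3+20+25+20 = 108
Juniper→Milton→Grove→Pine→Elm→Corby→Cedar: 17+23+3+20+19+20 = 102
Juniper→Milton→Grove→Pine→Cedar→Elm→Corby: 17+23+3+14+25+19 = 101
Juniper→Milton→Grove→Pine→Cedar→Corby→Elm: 17+23+3+14+20+19 = 96
Juniper→Milton→Grove→Pine→Corby→Elm→Cedar: 17+23+3+16+19+25 = 103
Juniper→Milton→Grove→Pine→Corby→Cedar→Elm: 17+23+3+16+20+25 = 104
Juniper→Milton→Grove→Elm→Pine→Cedar→Corby: 17+23+18+20+14+20 = 112
Juniper→Milton→Grove→Elm→Pine→Corby→Cedar: 17+23+18+20+16+20 = 114
… (712 more)
Juniper→Elm→Milton→Corby→Pine→Grove→Cedar: 4+21+9+16+3+11 = 64  ← best
The minimum is 64.
One shortest path: Juniper → Elm → Milton → Corby → Pine → Grove → Cedar.

Shortest open route: 64 blocks.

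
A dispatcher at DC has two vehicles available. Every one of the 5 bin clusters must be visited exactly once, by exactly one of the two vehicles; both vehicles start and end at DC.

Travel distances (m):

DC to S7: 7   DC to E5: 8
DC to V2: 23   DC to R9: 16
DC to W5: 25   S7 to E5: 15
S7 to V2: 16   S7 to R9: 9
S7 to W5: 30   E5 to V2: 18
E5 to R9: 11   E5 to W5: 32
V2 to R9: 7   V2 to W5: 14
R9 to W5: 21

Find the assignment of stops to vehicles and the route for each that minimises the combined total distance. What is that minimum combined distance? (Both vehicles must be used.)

There are 2^4 − 1 = 15 ways to divide the 5 stops into two non-empty groups. For each, the best each vehicle can do is its own shortest tour through its group:
  {S7} + {E5, V2, R9, W5}: 14 + 65 = 79
  {E5} + {S7, V2, R9, W5}: 16 + 62 = 78
  {S7, E5} + {V2, R9, W5}: 30 + 62 = 92
  {V2} + {S7, E5, R9, W5}: 46 + 77 = 123
  {S7, V2} + {E5, R9, W5}: 46 + 65 = 111
  {E5, V2} + {S7, R9, W5}: 49 + 62 = 111
  … (15 splits in total)
Best: vehicle 1 DC → E5 → DC = 16; vehicle 2 DC → S7 → R9 → V2 → W5 → DC = 62; combined 78.

Minimum combined distance: 78 m.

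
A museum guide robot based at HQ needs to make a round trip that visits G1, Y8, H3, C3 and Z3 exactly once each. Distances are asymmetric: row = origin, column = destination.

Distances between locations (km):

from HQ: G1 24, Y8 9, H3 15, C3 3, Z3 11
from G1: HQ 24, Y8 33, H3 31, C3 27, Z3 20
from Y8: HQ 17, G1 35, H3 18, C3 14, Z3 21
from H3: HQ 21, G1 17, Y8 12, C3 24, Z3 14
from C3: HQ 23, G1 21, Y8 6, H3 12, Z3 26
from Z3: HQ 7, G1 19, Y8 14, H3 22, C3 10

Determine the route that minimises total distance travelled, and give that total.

HQ-G1-Y8-H3-C3-Z3-HQ: 24+33+18+24+26+7 = 132
HQ-G1-Y8-H3-Z3-C3-HQ: 24+33+18+14+10+23 = 122
HQ-G1-Y8-C3-H3-Z3-HQ: 24+33+14+12+14+7 = 104
HQ-G1-Y8-C3-Z3-H3-HQ: 24+33+14+26+22+21 = 140
HQ-G1-Y8-Z3-H3-C3-HQ: 24+33+21+22+24+23 = 147
HQ-G1-Y8-Z3-C3-H3-HQ: 24+33+21+10+12+21 = 121
HQ-G1-H3-Y8-C3-Z3-HQ: 24+31+12+14+26+7 = 114
HQ-G1-H3-Y8-Z3-C3-HQ: 24+31+12+21+10+23 = 121
HQ-G1-H3-C3-Y8-Z3-HQ: 24+31+24+6+21+7 = 113
HQ-G1-H3-C3-Z3-Y8-HQ: 24+31+24+26+14+17 = 136
HQ-G1-H3-Z3-Y8-C3-HQ: 24+31+14+14+14+23 = 120
HQ-G1-H3-Z3-C3-Y8-HQ: 24+31+14+10+6+17 = 102
HQ-G1-C3-Y8-H3-Z3-HQ: 24+27+6+18+14+7 = 96
HQ-G1-C3-Y8-Z3-H3-HQ: 24+27+6+21+22+21 = 121
… (106 more)
HQ-C3-Y8-H3-G1-Z3-HQ: 3+6+18+17+20+7 = 71  ← best
The minimum is 71.
One optimal route: HQ → C3 → Y8 → H3 → G1 → Z3 → HQ.

Shortest round trip = 71 km.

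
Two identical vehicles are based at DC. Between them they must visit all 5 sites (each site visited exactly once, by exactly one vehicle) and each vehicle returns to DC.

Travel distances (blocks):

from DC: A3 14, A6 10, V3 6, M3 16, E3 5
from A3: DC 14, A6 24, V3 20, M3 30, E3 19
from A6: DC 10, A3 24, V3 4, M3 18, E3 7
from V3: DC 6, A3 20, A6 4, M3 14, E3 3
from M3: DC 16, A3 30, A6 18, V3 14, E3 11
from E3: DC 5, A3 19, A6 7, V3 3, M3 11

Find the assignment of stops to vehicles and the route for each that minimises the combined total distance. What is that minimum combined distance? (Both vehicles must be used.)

Check every non-empty split of the stops between the two vehicles; for each half take its own optimal tour:
  {A3} + {A6, V3, M3, E3}: 28 + 44 = 72
  {A6} + {A3, V3, M3, E3}: 20 + 64 = 84
  {A3, A6} + {V3, M3, E3}: 48 + 36 = 84
  {V3} + {A3, A6, M3, E3}: 12 + 72 = 84
  {A3, V3} + {A6, M3, E3}: 40 + 44 = 84
  {A6, V3} + {A3, M3, E3}: 20 + 60 = 80
  … (15 splits in total)
Best: vehicle 1 DC → A3 → DC = 28; vehicle 2 DC → A6 → V3 → M3 → E3 → DC = 44; combined 72.

Minimum combined distance: 72 blocks.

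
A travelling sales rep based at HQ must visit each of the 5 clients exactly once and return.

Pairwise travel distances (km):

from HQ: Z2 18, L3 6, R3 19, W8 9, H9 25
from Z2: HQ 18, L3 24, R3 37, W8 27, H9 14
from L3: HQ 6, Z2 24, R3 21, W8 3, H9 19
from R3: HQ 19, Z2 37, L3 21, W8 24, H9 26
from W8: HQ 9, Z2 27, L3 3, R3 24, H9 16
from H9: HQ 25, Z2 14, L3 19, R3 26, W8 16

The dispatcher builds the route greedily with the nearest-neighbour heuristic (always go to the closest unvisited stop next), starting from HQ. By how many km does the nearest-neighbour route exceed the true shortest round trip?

4 km longer than the optimal tour.

HQ: L3=6, W8=9, Z2=18, R3=19, H9=25 ⇒ L3
L3: W8=3, H9=19, R3=21, Z2=24 ⇒ W8
W8: H9=16, R3=24, Z2=27 ⇒ H9
H9: Z2=14, R3=26 ⇒ Z2
Z2: R3=37 ⇒ R3
NN route HQ → L3 → W8 → H9 → Z2 → R3 → HQ costs 95.
Optimal: HQ → Z2 → H9 → R3 → L3 → W8 → HQ costs 91 (by enumerating all 60 distinct tours).
Excess = 95 − 91 = 4.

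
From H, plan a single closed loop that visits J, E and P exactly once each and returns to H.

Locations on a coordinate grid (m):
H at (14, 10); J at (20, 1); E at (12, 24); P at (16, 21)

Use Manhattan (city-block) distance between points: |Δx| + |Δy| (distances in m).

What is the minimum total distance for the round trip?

Minimum total distance: 62 m.

With 3 stops there are 3!/2 = 3 distinct round trips (a route and its reverse cost the same).
H - J - E - P - H: 15+31+7+13 = 66
H - J - P - E - H: 15+24+7+16 = 62
H - E - J - P - H: 16+31+24+13 = 84
The minimum is 62.
One optimal route: H → J → P → E → H (or its reverse).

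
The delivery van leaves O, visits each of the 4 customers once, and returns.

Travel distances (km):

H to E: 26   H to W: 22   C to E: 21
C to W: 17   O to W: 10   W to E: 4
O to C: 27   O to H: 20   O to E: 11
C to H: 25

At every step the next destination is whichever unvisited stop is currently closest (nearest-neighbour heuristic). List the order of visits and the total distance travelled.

Total distance 80 km via the nearest-neighbour route O → W → E → C → H → O.

O → [W:10 / E:11 / H:20 / C:27] → W (10)
W → [E:4 / C:17 / H:22] → E (4)
E → [C:21 / H:26] → C (21)
C → [H:25] → H (25)
Return H→O: 20.
Total = 10 + 4 + 21 + 25 + 20 = 80.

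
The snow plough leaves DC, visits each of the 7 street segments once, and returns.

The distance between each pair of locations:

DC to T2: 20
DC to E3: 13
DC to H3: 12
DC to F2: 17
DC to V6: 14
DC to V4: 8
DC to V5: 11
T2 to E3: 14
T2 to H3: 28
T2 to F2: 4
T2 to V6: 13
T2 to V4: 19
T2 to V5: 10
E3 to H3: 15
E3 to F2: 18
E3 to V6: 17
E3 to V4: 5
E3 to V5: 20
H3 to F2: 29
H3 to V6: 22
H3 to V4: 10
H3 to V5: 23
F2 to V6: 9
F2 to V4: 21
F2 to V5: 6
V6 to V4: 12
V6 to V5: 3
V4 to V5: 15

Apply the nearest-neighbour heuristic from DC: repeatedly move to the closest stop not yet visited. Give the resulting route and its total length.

Total distance 74 via the nearest-neighbour route DC → V4 → E3 → T2 → F2 → V5 → V6 → H3 → DC.

From DC: distances to unvisited — V4=8, V5=11, H3=12, E3=13, V6=14, F2=17, T2=20. Nearest is V4 (8).
From V4: distances to unvisited — E3=5, H3=10, V6=12, V5=15, T2=19, F2=21. Nearest is E3 (5).
From E3: distances to unvisited — T2=14, H3=15, V6=17, F2=18, V5=20. Nearest is T2 (14).
From T2: distances to unvisited — F2=4, V5=10, V6=13, H3=28. Nearest is F2 (4).
From F2: distances to unvisited — V5=6, V6=9, H3=29. Nearest is V5 (6).
From V5: distances to unvisited — V6=3, H3=23. Nearest is V6 (3).
From V6: distances to unvisited — H3=22. Nearest is H3 (22).
Return H3→DC: 12.
Total = 8 + 5 + 14 + 4 + 6 + 3 + 22 + 12 = 74.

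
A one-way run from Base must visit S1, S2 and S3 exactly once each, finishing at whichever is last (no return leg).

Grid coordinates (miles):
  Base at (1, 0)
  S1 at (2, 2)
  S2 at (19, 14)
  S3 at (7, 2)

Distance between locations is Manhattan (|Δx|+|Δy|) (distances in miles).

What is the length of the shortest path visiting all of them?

There are 3! = 6 possible orderings.
Base - S1 - S2 - S3: 3+29+24 = 56
Base - S1 - S3 - S2: 3+5+24 = 32
Base - S2 - S1 - S3: 32+29+5 = 66
Base - S2 - S3 - S1: 32+24+5 = 61
Base - S3 - S1 - S2: 8+5+29 = 42
Base - S3 - S2 - S1: 8+24+29 = 61
The minimum is 32.
One shortest path: Base → S1 → S3 → S2.

Shortest open route: 32 miles.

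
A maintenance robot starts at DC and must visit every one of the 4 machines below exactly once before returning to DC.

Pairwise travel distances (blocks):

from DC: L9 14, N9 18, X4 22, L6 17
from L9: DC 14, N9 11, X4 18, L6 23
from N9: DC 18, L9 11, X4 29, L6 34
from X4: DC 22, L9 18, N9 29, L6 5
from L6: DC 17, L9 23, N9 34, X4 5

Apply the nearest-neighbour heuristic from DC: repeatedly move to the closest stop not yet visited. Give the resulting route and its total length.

Nearest-neighbour total = 76 blocks; route DC → L9 → N9 → X4 → L6 → DC.

At DC the remaining stops are L9 14, L6 17, N9 18, X4 22; go to L9.
At L9 the remaining stops are N9 11, X4 18, L6 23; go to N9.
At N9 the remaining stops are X4 29, L6 34; go to X4.
At X4 the remaining stops are L6 5; go to L6.
Return L6→DC: 17.
Total = 14 + 11 + 29 + 5 + 17 = 76.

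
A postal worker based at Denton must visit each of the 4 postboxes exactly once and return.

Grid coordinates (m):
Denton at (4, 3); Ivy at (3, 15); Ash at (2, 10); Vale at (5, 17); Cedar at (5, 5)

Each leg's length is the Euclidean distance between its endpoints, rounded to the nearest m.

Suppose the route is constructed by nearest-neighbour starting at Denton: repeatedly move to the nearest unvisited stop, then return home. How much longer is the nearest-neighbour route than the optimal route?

From Denton: Cedar=2, Ash=7, Ivy=12, Vale=14 → choose Cedar (2).
From Cedar: Ash=6, Ivy=10, Vale=12 → choose Ash (6).
From Ash: Ivy=5, Vale=8 → choose Ivy (5).
From Ivy: Vale=3 → choose Vale (3).
NN route Denton → Cedar → Ash → Ivy → Vale → Denton costs 30.
Optimal: Denton → Ash → Ivy → Vale → Cedar → Denton costs 29 (by enumerating all 12 distinct tours).
Excess = 30 − 29 = 1.

1 m longer than the optimal tour.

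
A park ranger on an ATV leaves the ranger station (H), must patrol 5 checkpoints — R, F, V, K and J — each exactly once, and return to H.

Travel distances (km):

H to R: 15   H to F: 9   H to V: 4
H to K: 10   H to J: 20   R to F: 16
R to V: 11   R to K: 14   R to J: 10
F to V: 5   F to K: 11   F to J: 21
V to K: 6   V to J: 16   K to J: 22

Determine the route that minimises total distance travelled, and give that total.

Shortest round trip = 64 km.

There are 60 distinct closed tours to check (reversals are equivalent).
H-R-F-V-K-J-H: 15+16+5+6+22+20 = 84
H-R-F-V-J-K-H: 15+16+5+16+22+10 = 84
H-R-F-K-V-J-H: 15+16+11+6+16+20 = 84
H-R-F-K-J-V-H: 15+16+11+22+16+4 = 84
H-R-F-J-V-K-H: 15+16+21+16+6+10 = 84
H-R-F-J-K-V-H: 15+16+21+22+6+4 = 84
H-R-V-F-K-J-H: 15+11+5+11+22+20 = 84
H-R-V-F-J-K-H: 15+11+5+21+22+10 = 84
H-R-V-K-F-J-H: 15+11+6+11+21+20 = 84
H-R-V-K-J-F-H: 15+11+6+22+21+9 = 84
H-R-V-J-F-K-H: 15+11+16+21+11+10 = 84
H-R-V-J-K-F-H: 15+11+16+22+11+9 = 84
H-R-K-F-V-J-H: 15+14+11+5+16+20 = 81
H-R-K-F-J-V-H: 15+14+11+21+16+4 = 81
… (46 more)
H-F-V-K-R-J-H: 9+5+6+14+10+20 = 64  ← best
The minimum is 64.
One optimal route: H → F → V → K → R → J → H (or its reverse).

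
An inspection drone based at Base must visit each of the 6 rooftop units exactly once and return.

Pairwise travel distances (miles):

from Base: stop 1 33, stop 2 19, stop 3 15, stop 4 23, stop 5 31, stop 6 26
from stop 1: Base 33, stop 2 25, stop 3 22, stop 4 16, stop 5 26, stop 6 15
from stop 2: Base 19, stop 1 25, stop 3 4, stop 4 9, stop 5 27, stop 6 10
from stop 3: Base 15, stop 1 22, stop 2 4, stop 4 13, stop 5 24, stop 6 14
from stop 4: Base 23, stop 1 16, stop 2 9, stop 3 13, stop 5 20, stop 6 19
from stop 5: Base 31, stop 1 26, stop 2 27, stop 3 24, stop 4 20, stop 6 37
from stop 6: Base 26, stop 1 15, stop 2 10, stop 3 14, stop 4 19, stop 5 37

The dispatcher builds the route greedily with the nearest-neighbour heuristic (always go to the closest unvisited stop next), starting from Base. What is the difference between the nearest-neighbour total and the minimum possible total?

16 miles longer than the optimal tour.

Base: stop 3=15, stop 2=19, stop 4=23, stop 6=26, stop 5=31, stop 1=33 ⇒ stop 3
stop 3: stop 2=4, stop 4=13, stop 6=14, stop 1=22, stop 5=24 ⇒ stop 2
stop 2: stop 4=9, stop 6=10, stop 1=25, stop 5=27 ⇒ stop 4
stop 4: stop 1=16, stop 6=19, stop 5=20 ⇒ stop 1
stop 1: stop 6=15, stop 5=26 ⇒ stop 6
stop 6: stop 5=37 ⇒ stop 5
NN route Base → stop 3 → stop 2 → stop 4 → stop 1 → stop 6 → stop 5 → Base costs 127.
Optimal: Base → stop 3 → stop 2 → stop 6 → stop 1 → stop 4 → stop 5 → Base costs 111 (by enumerating all 360 distinct tours).
Excess = 127 − 111 = 16.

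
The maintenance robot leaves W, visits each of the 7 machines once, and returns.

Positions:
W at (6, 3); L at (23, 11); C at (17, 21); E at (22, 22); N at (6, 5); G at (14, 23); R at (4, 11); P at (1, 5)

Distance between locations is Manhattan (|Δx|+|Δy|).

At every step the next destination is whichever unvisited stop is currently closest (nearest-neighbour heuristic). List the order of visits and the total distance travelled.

86 along W → N → P → R → L → E → C → G → W.

W → [N:2 / P:7 / R:10 / L:25 / G:28 / C:29 / E:35] → N (2)
N → [P:5 / R:8 / L:23 / G:26 / C:27 / E:33] → P (5)
P → [R:9 / L:28 / G:31 / C:32 / E:38] → R (9)
R → [L:19 / G:22 / C:23 / E:29] → L (19)
L → [E:12 / C:16 / G:21] → E (12)
E → [C:6 / G:9] → C (6)
C → [G:5] → G (5)
Return G→W: 28.
Total = 2 + 5 + 9 + 19 + 12 + 6 + 5 + 28 = 86.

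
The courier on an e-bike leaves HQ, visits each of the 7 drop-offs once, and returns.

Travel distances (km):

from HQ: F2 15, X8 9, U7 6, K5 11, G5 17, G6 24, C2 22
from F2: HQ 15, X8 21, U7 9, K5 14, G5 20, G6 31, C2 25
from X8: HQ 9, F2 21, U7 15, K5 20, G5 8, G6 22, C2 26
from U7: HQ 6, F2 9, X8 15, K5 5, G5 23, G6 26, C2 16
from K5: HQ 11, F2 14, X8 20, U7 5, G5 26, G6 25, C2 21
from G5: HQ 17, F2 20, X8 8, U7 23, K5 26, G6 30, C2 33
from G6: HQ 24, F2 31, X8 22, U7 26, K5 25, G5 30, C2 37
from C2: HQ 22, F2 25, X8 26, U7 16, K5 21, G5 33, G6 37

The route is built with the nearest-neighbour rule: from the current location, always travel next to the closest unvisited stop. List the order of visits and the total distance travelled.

HQ → [U7:6 / X8:9 / K5:11 / F2:15 / G5:17 / C2:22 / G6:24] → U7 (6)
U7 → [K5:5 / F2:9 / X8:15 / C2:16 / G5:23 / G6:26] → K5 (5)
K5 → [F2:14 / X8:20 / C2:21 / G6:25 / G5:26] → F2 (14)
F2 → [G5:20 / X8:21 / C2:25 / G6:31] → G5 (20)
G5 → [X8:8 / G6:30 / C2:33] → X8 (8)
X8 → [G6:22 / C2:26] → G6 (22)
G6 → [C2:37] → C2 (37)
Return C2→HQ: 22.
Total = 6 + 5 + 14 + 20 + 8 + 22 + 37 + 22 = 134.

Nearest-neighbour total = 134 km; route HQ → U7 → K5 → F2 → G5 → X8 → G6 → C2 → HQ.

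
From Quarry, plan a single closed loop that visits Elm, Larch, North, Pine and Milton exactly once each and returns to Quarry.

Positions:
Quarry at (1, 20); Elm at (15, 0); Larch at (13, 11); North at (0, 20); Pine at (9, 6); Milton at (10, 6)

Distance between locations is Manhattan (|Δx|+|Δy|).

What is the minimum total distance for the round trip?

Quarry-Elm-Larch-North-Pine-Milton-Quarry: 34+13+22+23+1+23 = 116
Quarry-Elm-Larch-North-Milton-Pine-Quarry: 34+13+22+24+1+22 = 116
Quarry-Elm-Larch-Pine-North-Milton-Quarry: 34+13+9+23+24+23 = 126
Quarry-Elm-Larch-Pine-Milton-North-Quarry: 34+13+9+1+24+1 = 82
Quarry-Elm-Larch-Milton-North-Pine-Quarry: 34+13+8+24+23+22 = 124
Quarry-Elm-Larch-Milton-Pine-North-Quarry: 34+13+8+1+23+1 = 80
Quarry-Elm-North-Larch-Pine-Milton-Quarry: 34+35+22+9+1+23 = 124
Quarry-Elm-North-Larch-Milton-Pine-Quarry: 34+35+22+8+1+22 = 122
Quarry-Elm-North-Pine-Larch-Milton-Quarry: 34+35+23+9+8+23 = 132
Quarry-Elm-North-Pine-Milton-Larch-Quarry: 34+35+23+1+8+21 = 122
Quarry-Elm-North-Milton-Larch-Pine-Quarry: 34+35+24+8+9+22 = 132
Quarry-Elm-North-Milton-Pine-Larch-Quarry: 34+35+24+1+9+21 = 124
Quarry-Elm-Pine-Larch-North-Milton-Quarry: 34+12+9+22+24+23 = 124
Quarry-Elm-Pine-Larch-Milton-North-Quarry: 34+12+9+8+24+1 = 88
… (46 more)
Quarry-Larch-Elm-Milton-Pine-North-Quarry: 21+13+11+1+23+1 = 70  ← best
The minimum is 70.
One optimal route: Quarry → Larch → Elm → Milton → Pine → North → Quarry (or its reverse).

Shortest round trip = 70.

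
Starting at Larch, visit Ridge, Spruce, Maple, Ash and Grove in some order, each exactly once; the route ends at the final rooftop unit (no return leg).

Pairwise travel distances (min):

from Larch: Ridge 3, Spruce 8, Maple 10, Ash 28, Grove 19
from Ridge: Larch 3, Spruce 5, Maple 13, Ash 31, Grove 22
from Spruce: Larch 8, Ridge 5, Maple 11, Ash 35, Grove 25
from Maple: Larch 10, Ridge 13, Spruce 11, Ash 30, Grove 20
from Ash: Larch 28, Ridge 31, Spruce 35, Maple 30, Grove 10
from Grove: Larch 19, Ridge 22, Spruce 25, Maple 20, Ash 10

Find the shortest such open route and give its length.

There are 5! = 120 possible orderings.
Larch → Ridge → Spruce → Maple → Ash → Grove: 3+5+11+30+10 = 59
Larch → Ridge → Spruce → Maple → Grove → Ash: 3+5+11+20+10 = 49
Larch → Ridge → Spruce → Ash → Maple → Grove: 3+5+35+30+20 = 93
Larch → Ridge → Spruce → Ash → Grove → Maple: 3+5+35+10+20 = 73
Larch → Ridge → Spruce → Grove → Maple → Ash: 3+5+25+20+30 = 83
Larch → Ridge → Spruce → Grove → Ash → Maple: 3+5+25+10+30 = 73
Larch → Ridge → Maple → Spruce → Ash → Grove: 3+13+11+35+10 = 72
Larch → Ridge → Maple → Spruce → Grove → Ash: 3+13+11+25+10 = 62
Larch → Ridge → Maple → Ash → Spruce → Grove: 3+13+30+35+25 = 106
Larch → Ridge → Maple → Ash → Grove → Spruce: 3+13+30+10+25 = 81
Larch → Ridge → Maple → Grove → Spruce → Ash: 3+13+20+25+35 = 96
Larch → Ridge → Maple → Grove → Ash → Spruce: 3+13+20+10+35 = 81
Larch → Ridge → Ash → Spruce → Maple → Grove: 3+31+35+11+20 = 100
Larch → Ridge → Ash → Spruce → Grove → Maple: 3+31+35+25+20 = 114
… (106 more)
The minimum is 49.
One shortest path: Larch → Ridge → Spruce → Maple → Grove → Ash.

Shortest open route: 49 min.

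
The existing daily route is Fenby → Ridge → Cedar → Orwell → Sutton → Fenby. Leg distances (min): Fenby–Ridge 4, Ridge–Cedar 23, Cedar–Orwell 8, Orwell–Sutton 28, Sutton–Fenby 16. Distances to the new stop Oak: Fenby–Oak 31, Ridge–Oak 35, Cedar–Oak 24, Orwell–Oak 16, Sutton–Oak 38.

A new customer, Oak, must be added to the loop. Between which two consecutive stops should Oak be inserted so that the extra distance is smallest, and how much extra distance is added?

Adding 26 min by placing Oak on the Orwell–Sutton leg.

Insertion cost between consecutive stops i–j is d(i,Oak) + d(Oak,j) − d(i,j):
  between Fenby and Ridge: 31 + 35 − 4 = 62
  between Ridge and Cedar: 35 + 24 − 23 = 36
  between Cedar and Orwell: 24 + 16 − 8 = 32
  between Orwell and Sutton: 16 + 38 − 28 = 26
  between Sutton and Fenby: 38 + 31 − 16 = 53
Cheapest insertion is between Orwell and Sutton, adding 26.
New total = 79 + 26 = 105.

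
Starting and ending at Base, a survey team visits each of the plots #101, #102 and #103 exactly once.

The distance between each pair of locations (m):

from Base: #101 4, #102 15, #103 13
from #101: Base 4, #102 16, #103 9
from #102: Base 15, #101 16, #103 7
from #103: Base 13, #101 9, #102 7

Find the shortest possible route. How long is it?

There are 3 distinct closed tours to check (reversals are equivalent).
Base-#101-#102-#103-Base: 4+16+7+13 = 40
Base-#101-#103-#102-Base: 4+9+7+15 = 35
Base-#102-#101-#103-Base: 15+16+9+13 = 53
The minimum is 35.
One optimal route: Base → #101 → #103 → #102 → Base (or its reverse).

Minimum total distance: 35 m.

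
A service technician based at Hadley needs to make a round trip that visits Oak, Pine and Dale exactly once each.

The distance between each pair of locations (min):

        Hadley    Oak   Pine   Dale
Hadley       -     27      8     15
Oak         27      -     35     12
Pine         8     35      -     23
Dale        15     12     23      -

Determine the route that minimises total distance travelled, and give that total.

70 min — the shortest possible round trip.

With 3 stops there are 3!/2 = 3 distinct round trips (a route and its reverse cost the same).
Hadley-Oak-Pine-Dale-Hadley: 27+35+23+15 = 100
Hadley-Oak-Dale-Pine-Hadley: 27+12+23+8 = 70
Hadley-Pine-Oak-Dale-Hadley: 8+35+12+15 = 70
The minimum is 70.
One optimal route: Hadley → Oak → Dale → Pine → Hadley (or its reverse).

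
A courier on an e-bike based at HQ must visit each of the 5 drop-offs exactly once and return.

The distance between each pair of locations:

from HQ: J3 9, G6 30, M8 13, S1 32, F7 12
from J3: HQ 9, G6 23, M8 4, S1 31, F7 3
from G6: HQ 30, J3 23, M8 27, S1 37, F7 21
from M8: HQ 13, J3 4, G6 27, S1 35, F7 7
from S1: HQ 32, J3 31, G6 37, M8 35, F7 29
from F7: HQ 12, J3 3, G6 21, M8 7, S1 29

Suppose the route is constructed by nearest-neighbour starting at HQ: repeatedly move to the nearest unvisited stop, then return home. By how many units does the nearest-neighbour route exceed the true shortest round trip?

The nearest-neighbour route is 5 longer than optimal.

HQ: J3=9, F7=12, M8=13, G6=30, S1=32 ⇒ J3
J3: F7=3, M8=4, G6=23, S1=31 ⇒ F7
F7: M8=7, G6=21, S1=29 ⇒ M8
M8: G6=27, S1=35 ⇒ G6
G6: S1=37 ⇒ S1
NN route HQ → J3 → F7 → M8 → G6 → S1 → HQ costs 115.
Optimal: HQ → J3 → M8 → F7 → G6 → S1 → HQ costs 110 (by enumerating all 60 distinct tours).
Excess = 115 − 110 = 5.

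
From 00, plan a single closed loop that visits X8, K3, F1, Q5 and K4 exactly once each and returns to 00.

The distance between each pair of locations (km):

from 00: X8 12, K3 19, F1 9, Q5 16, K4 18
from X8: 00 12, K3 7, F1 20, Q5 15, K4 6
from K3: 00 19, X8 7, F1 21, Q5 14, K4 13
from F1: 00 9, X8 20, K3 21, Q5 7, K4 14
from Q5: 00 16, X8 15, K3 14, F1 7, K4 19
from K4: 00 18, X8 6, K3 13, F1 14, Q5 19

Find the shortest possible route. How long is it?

With 5 stops there are 5!/2 = 60 distinct round trips (a route and its reverse cost the same).
00→X8→K3→F1→Q5→K4→00: 12+7+21+7+19+18 = 84
00→X8→K3→F1→K4→Q5→00: 12+7+21+14+19+16 = 89
00→X8→K3→Q5→F1→K4→00: 12+7+14+7+14+18 = 72
00→X8→K3→Q5→K4→F1→00: 12+7+14+19+14+9 = 75
00→X8→K3→K4→F1→Q5→00: 12+7+13+14+7+16 = 69
00→X8→K3→K4→Q5→F1→00: 12+7+13+19+7+9 = 67
00→X8→F1→K3→Q5→K4→00: 12+20+21+14+19+18 = 104
00→X8→F1→K3→K4→Q5→00: 12+20+21+13+19+16 = 101
00→X8→F1→Q5→K3→K4→00: 12+20+7+14+13+18 = 84
00→X8→F1→Q5→K4→K3→00: 12+20+7+19+13+19 = 90
00→X8→F1→K4→K3→Q5→00: 12+20+14+13+14+16 = 89
00→X8→F1→K4→Q5→K3→00: 12+20+14+19+14+19 = 98
00→X8→Q5→K3→F1→K4→00: 12+15+14+21+14+18 = 94
00→X8→Q5→K3→K4→F1→00: 12+15+14+13+14+9 = 77
… (46 more)
00→X8→K4→K3→Q5→F1→00: 12+6+13+14+7+9 = 61  ← best
The minimum is 61.
One optimal route: 00 → X8 → K4 → K3 → Q5 → F1 → 00 (or its reverse).

Minimum total distance: 61 km.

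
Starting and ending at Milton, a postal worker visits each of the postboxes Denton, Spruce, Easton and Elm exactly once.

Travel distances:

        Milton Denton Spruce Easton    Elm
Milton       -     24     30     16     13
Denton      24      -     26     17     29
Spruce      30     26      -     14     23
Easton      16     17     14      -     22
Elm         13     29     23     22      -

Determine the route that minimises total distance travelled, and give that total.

91 — the shortest possible round trip.

With 4 stops there are 4!/2 = 12 distinct round trips (a route and its reverse cost the same).
Milton→Denton→Spruce→Easton→Elm→Milton: 24+26+14+22+13 = 99
Milton→Denton→Spruce→Elm→Easton→Milton: 24+26+23+22+16 = 111
Milton→Denton→Easton→Spruce→Elm→Milton: 24+17+14+23+13 = 91
Milton→Denton→Easton→Elm→Spruce→Milton: 24+17+22+23+30 = 116
Milton→Denton→Elm→Spruce→Easton→Milton: 24+29+23+14+16 = 106
Milton→Denton→Elm→Easton→Spruce→Milton: 24+29+22+14+30 = 119
Milton→Spruce→Denton→Easton→Elm→Milton: 30+26+17+22+13 = 108
Milton→Spruce→Denton→Elm→Easton→Milton: 30+26+29+22+16 = 123
Milton→Spruce→Easton→Denton→Elm→Milton: 30+14+17+29+13 = 103
Milton→Spruce→Elm→Denton→Easton→Milton: 30+23+29+17+16 = 115
Milton→Easton→Denton→Spruce→Elm→Milton: 16+17+26+23+13 = 95
Milton→Easton→Spruce→Denton→Elm→Milton: 16+14+26+29+13 = 98
The minimum is 91.
One optimal route: Milton → Denton → Easton → Spruce → Elm → Milton (or its reverse).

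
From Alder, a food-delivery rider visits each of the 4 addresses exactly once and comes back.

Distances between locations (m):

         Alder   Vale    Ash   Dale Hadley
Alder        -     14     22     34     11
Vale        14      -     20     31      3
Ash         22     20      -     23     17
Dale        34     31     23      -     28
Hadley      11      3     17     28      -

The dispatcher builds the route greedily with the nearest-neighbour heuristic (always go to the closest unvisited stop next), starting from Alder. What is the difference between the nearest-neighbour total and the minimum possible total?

Alder: Hadley=11, Vale=14, Ash=22, Dale=34 ⇒ Hadley
Hadley: Vale=3, Ash=17, Dale=28 ⇒ Vale
Vale: Ash=20, Dale=31 ⇒ Ash
Ash: Dale=23 ⇒ Dale
NN route Alder → Hadley → Vale → Ash → Dale → Alder costs 91.
Optimal: Alder → Vale → Hadley → Dale → Ash → Alder costs 90 (by enumerating all 12 distinct tours).
Excess = 91 − 90 = 1.

1 m longer than the optimal tour.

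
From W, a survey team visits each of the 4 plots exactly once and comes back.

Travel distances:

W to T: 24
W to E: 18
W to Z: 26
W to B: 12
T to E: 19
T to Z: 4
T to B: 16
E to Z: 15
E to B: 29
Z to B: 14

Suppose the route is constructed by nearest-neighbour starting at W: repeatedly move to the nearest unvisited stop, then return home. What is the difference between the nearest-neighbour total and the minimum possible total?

W: B=12, E=18, T=24, Z=26 ⇒ B
B: Z=14, T=16, E=29 ⇒ Z
Z: T=4, E=15 ⇒ T
T: E=19 ⇒ E
NN route W → B → Z → T → E → W costs 67.
Optimal: W → E → Z → T → B → W costs 65 (by enumerating all 12 distinct tours).
Excess = 67 − 65 = 2.

2 longer than the optimal tour.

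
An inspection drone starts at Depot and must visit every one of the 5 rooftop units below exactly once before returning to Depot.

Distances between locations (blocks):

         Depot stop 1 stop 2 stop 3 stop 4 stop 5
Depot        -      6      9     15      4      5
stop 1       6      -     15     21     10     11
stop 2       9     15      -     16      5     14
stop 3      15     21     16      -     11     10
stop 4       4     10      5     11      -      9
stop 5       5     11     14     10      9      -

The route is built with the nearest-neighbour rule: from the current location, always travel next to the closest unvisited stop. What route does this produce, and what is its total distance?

60 blocks along Depot → stop 4 → stop 2 → stop 5 → stop 3 → stop 1 → Depot.

Depot → [stop 4:4 / stop 5:5 / stop 1:6 / stop 2:9 / stop 3:15] → stop 4 (4)
stop 4 → [stop 2:5 / stop 5:9 / stop 1:10 / stop 3:11] → stop 2 (5)
stop 2 → [stop 5:14 / stop 1:15 / stop 3:16] → stop 5 (14)
stop 5 → [stop 3:10 / stop 1:11] → stop 3 (10)
stop 3 → [stop 1:21] → stop 1 (21)
Return stop 1→Depot: 6.
Total = 4 + 5 + 14 + 10 + 21 + 6 = 60.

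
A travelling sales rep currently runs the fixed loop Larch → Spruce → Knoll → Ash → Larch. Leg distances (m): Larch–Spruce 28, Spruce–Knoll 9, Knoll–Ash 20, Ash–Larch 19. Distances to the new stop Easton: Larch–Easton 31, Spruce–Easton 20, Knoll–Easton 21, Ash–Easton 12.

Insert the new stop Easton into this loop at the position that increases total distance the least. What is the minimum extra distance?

Insertion cost between consecutive stops i–j is d(i,Easton) + d(Easton,j) − d(i,j):
  between Larch and Spruce: 31 + 20 − 28 = 23
  between Spruce and Knoll: 20 + 21 − 9 = 32
  between Knoll and Ash: 21 + 12 − 20 = 13
  between Ash and Larch: 12 + 31 − 19 = 24
Cheapest insertion is between Knoll and Ash, adding 13.
New total = 76 + 13 = 89.

+13 m — insert Easton between Knoll and Ash.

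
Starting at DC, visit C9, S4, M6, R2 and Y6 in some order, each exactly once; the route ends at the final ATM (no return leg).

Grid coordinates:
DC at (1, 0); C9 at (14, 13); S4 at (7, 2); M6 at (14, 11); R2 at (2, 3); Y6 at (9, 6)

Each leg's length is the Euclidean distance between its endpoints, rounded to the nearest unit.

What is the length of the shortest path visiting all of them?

Minimum one-way distance = 21.

There are 5! = 120 possible orderings.
DC→C9→S4→M6→R2→Y6: 18+13+11+14+8 = 64
DC→C9→S4→M6→Y6→R2: 18+13+11+7+8 = 57
DC→C9→S4→R2→M6→Y6: 18+13+5+14+7 = 57
DC→C9→S4→R2→Y6→M6: 18+13+5+8+7 = 51
DC→C9→S4→Y6→M6→R2: 18+13+4+7+14 = 56
DC→C9→S4→Y6→R2→M6: 18+13+4+8+14 = 57
DC→C9→M6→S4→R2→Y6: 18+2+11+5+8 = 44
DC→C9→M6→S4→Y6→R2: 18+2+11+4+8 = 43
DC→C9→M6→R2→S4→Y6: 18+2+14+5+4 = 43
DC→C9→M6→R2→Y6→S4: 18+2+14+8+4 = 46
DC→C9→M6→Y6→S4→R2: 18+2+7+4+5 = 36
DC→C9→M6→Y6→R2→S4: 18+2+7+8+5 = 40
DC→C9→R2→S4→M6→Y6: 18+16+5+11+7 = 57
DC→C9→R2→S4→Y6→M6: 18+16+5+4+7 = 50
… (106 more)
DC→R2→S4→Y6→M6→C9: 3+5+4+7+2 = 21  ← best
The minimum is 21.
One shortest path: DC → R2 → S4 → Y6 → M6 → C9.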